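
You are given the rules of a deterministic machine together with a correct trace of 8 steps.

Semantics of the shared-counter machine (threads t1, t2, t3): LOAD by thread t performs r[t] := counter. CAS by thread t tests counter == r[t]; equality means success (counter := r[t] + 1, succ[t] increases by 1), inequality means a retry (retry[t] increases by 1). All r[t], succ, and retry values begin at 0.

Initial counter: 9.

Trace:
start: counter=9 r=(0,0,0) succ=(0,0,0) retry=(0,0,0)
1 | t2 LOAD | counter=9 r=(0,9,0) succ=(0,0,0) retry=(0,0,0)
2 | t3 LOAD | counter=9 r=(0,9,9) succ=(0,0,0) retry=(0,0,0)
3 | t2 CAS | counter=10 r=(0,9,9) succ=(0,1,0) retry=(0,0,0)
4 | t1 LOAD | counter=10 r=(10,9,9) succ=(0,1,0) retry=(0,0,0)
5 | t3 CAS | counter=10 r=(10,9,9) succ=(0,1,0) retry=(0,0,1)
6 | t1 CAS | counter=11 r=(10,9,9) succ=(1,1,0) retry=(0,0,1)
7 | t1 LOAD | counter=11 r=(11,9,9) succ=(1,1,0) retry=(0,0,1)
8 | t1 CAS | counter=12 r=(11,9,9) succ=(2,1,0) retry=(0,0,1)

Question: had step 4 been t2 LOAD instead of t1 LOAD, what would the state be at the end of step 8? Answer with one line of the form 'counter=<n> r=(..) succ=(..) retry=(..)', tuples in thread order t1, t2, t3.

counter=11 r=(10,10,9) succ=(1,1,0) retry=(1,0,1)

(re-executing from step 4 with the substitution; state before step 4: counter=10 r=(0,9,9) succ=(0,1,0) retry=(0,0,0))
4 | t2 LOAD | counter=10 r=(0,10,9) succ=(0,1,0) retry=(0,0,0)
5 | t3 CAS | counter=10 r=(0,10,9) succ=(0,1,0) retry=(0,0,1)
6 | t1 CAS | counter=10 r=(0,10,9) succ=(0,1,0) retry=(1,0,1)
7 | t1 LOAD | counter=10 r=(10,10,9) succ=(0,1,0) retry=(1,0,1)
8 | t1 CAS | counter=11 r=(10,10,9) succ=(1,1,0) retry=(1,0,1)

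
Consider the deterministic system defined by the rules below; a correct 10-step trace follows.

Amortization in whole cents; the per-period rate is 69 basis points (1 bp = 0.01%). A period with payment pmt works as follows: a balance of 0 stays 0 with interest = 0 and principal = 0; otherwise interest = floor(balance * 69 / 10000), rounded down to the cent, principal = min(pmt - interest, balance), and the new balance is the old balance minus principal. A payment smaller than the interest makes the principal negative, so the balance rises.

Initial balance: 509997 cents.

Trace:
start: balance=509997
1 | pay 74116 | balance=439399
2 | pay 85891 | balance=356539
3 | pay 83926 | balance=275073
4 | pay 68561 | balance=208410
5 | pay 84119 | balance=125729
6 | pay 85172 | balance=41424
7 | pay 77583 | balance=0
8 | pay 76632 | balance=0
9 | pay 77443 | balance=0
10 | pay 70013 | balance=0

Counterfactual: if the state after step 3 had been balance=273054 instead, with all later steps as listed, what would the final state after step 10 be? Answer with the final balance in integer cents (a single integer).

state after step 3 := balance=273054
4 | pay 68561 | balance=206377
5 | pay 84119 | balance=123682
6 | pay 85172 | balance=39363
7 | pay 77583 | balance=0
8 | pay 76632 | balance=0
9 | pay 77443 | balance=0
10 | pay 70013 | balance=0

0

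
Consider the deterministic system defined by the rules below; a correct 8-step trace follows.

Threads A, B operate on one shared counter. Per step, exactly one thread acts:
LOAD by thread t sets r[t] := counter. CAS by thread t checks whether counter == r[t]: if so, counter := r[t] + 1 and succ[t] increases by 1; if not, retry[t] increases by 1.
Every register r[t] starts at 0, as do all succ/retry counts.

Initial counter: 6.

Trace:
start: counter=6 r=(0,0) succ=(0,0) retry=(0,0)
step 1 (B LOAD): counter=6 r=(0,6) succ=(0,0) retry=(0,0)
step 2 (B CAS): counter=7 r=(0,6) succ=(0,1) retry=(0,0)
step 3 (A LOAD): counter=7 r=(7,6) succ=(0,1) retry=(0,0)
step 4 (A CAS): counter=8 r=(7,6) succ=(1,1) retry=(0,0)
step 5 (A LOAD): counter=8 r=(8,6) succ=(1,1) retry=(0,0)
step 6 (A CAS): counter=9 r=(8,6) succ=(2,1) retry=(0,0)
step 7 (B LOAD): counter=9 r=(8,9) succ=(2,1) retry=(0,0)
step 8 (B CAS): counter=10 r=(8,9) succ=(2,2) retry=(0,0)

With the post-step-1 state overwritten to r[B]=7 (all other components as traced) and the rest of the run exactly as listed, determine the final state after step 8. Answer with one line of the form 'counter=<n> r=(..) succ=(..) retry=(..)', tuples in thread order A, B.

counter=9 r=(7,8) succ=(2,1) retry=(0,1)

state after step 1 := counter=6 r=(0,7) succ=(0,0) retry=(0,0)
step 2 (B CAS): counter=6 r=(0,7) succ=(0,0) retry=(0,1)
step 3 (A LOAD): counter=6 r=(6,7) succ=(0,0) retry=(0,1)
step 4 (A CAS): counter=7 r=(6,7) succ=(1,0) retry=(0,1)
step 5 (A LOAD): counter=7 r=(7,7) succ=(1,0) retry=(0,1)
step 6 (A CAS): counter=8 r=(7,7) succ=(2,0) retry=(0,1)
step 7 (B LOAD): counter=8 r=(7,8) succ=(2,0) retry=(0,1)
step 8 (B CAS): counter=9 r=(7,8) succ=(2,1) retry=(0,1)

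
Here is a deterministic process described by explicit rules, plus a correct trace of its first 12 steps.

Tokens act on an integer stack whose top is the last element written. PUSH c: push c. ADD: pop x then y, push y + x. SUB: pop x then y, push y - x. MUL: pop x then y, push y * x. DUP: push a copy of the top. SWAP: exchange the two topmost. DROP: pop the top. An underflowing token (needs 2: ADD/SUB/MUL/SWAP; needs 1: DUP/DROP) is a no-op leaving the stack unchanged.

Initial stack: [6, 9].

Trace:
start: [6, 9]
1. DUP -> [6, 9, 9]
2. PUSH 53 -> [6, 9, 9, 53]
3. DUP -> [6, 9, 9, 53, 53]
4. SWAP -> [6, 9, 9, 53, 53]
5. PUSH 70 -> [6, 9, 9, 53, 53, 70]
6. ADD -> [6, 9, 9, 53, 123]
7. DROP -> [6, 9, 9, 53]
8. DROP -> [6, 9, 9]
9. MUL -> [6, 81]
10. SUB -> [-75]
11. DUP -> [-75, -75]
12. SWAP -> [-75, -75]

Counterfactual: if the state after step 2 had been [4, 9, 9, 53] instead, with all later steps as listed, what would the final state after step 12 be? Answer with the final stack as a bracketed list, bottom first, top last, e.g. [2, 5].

[-77, -77]

state after step 2 := [4, 9, 9, 53]
3. DUP -> [4, 9, 9, 53, 53]
4. SWAP -> [4, 9, 9, 53, 53]
5. PUSH 70 -> [4, 9, 9, 53, 53, 70]
6. ADD -> [4, 9, 9, 53, 123]
7. DROP -> [4, 9, 9, 53]
8. DROP -> [4, 9, 9]
9. MUL -> [4, 81]
10. SUB -> [-77]
11. DUP -> [-77, -77]
12. SWAP -> [-77, -77]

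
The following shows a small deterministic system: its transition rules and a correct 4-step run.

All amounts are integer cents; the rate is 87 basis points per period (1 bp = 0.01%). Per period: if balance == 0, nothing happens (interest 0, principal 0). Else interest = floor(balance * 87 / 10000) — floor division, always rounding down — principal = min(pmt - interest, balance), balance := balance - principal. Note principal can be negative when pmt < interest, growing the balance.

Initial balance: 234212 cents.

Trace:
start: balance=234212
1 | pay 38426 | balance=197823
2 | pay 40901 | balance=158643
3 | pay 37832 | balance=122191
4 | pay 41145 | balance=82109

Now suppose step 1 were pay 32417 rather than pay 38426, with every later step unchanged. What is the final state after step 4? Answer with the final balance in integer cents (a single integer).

88275

(re-executing from step 1 with the substitution; state before step 1: balance=234212)
1 | pay 32417 | balance=203832
2 | pay 40901 | balance=164704
3 | pay 37832 | balance=128304
4 | pay 41145 | balance=88275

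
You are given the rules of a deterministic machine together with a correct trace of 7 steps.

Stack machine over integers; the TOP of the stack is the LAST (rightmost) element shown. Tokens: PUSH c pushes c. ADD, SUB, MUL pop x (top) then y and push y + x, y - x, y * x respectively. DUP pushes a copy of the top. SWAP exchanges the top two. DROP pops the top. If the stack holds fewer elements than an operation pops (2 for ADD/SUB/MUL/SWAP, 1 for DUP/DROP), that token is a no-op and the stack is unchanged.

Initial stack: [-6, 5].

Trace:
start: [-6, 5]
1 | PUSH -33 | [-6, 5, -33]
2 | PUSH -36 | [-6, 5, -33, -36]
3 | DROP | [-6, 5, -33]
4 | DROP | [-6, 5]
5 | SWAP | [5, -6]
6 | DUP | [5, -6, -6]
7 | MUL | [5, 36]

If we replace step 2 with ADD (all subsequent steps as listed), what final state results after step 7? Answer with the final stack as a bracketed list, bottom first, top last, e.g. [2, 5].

[]

(re-executing from step 2 with the substitution; state before step 2: [-6, 5, -33])
2 | ADD | [-6, -28]
3 | DROP | [-6]
4 | DROP | []
5 | SWAP | []
6 | DUP | []
7 | MUL | []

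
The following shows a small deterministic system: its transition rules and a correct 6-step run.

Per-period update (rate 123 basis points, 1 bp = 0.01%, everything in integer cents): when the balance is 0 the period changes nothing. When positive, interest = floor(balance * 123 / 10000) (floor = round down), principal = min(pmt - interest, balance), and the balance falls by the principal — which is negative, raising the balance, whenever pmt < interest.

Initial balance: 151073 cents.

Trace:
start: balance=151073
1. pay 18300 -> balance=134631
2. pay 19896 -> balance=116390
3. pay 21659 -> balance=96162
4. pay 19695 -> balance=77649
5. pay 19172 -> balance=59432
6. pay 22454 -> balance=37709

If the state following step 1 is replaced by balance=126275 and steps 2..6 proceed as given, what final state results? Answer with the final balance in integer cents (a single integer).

state after step 1 := balance=126275
2. pay 19896 -> balance=107932
3. pay 21659 -> balance=87600
4. pay 19695 -> balance=68982
5. pay 19172 -> balance=50658
6. pay 22454 -> balance=28827

28827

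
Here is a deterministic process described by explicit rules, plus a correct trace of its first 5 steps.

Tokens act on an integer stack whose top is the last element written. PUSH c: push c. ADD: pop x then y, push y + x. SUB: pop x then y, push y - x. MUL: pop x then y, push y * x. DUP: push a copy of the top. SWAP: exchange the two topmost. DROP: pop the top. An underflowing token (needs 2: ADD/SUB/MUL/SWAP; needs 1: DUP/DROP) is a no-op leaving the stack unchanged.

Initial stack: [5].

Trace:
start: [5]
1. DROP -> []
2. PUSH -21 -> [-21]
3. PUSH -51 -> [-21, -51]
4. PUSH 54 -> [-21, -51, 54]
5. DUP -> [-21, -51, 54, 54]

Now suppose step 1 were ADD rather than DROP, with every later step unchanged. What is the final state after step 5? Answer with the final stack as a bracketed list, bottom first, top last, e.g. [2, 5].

[5, -21, -51, 54, 54]

(re-executing from step 1 with the substitution; state before step 1: [5])
1. ADD -> [5]
2. PUSH -21 -> [5, -21]
3. PUSH -51 -> [5, -21, -51]
4. PUSH 54 -> [5, -21, -51, 54]
5. DUP -> [5, -21, -51, 54, 54]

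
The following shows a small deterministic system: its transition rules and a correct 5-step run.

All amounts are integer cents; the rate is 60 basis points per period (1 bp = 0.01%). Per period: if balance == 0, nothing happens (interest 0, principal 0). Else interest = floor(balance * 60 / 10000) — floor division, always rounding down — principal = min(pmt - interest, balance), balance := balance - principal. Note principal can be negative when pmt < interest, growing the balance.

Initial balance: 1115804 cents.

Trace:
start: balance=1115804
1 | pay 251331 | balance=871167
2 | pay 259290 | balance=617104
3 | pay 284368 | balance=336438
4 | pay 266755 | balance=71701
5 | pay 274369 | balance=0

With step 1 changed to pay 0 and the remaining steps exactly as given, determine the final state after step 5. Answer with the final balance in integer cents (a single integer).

(re-executing from step 1 with the substitution; state before step 1: balance=1115804)
1 | pay 0 | balance=1122498
2 | pay 259290 | balance=869942
3 | pay 284368 | balance=590793
4 | pay 266755 | balance=327582
5 | pay 274369 | balance=55178

55178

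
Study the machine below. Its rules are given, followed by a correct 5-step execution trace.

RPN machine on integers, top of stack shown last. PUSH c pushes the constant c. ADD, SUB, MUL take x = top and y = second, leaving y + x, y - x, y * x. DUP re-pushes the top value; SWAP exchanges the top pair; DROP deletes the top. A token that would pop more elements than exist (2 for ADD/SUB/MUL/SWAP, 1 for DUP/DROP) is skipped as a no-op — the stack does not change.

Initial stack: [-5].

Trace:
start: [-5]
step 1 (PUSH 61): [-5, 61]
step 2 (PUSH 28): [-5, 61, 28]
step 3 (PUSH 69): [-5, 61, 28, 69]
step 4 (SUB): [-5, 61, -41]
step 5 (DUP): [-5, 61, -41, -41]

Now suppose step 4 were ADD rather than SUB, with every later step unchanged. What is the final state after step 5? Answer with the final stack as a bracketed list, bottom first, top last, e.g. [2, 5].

[-5, 61, 97, 97]

(re-executing from step 4 with the substitution; state before step 4: [-5, 61, 28, 69])
step 4 (ADD): [-5, 61, 97]
step 5 (DUP): [-5, 61, 97, 97]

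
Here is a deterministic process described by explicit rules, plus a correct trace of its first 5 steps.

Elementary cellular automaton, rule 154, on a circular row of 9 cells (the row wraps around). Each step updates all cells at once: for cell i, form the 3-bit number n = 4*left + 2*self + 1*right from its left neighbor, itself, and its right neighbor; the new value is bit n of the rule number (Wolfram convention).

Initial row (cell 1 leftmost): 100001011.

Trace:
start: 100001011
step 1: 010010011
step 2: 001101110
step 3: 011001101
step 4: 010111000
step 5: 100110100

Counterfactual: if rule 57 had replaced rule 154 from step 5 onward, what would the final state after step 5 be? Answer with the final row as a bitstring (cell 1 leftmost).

001100111

(re-executing step 5 under rule 57; state before step 5: 010111000)
step 5: 001100111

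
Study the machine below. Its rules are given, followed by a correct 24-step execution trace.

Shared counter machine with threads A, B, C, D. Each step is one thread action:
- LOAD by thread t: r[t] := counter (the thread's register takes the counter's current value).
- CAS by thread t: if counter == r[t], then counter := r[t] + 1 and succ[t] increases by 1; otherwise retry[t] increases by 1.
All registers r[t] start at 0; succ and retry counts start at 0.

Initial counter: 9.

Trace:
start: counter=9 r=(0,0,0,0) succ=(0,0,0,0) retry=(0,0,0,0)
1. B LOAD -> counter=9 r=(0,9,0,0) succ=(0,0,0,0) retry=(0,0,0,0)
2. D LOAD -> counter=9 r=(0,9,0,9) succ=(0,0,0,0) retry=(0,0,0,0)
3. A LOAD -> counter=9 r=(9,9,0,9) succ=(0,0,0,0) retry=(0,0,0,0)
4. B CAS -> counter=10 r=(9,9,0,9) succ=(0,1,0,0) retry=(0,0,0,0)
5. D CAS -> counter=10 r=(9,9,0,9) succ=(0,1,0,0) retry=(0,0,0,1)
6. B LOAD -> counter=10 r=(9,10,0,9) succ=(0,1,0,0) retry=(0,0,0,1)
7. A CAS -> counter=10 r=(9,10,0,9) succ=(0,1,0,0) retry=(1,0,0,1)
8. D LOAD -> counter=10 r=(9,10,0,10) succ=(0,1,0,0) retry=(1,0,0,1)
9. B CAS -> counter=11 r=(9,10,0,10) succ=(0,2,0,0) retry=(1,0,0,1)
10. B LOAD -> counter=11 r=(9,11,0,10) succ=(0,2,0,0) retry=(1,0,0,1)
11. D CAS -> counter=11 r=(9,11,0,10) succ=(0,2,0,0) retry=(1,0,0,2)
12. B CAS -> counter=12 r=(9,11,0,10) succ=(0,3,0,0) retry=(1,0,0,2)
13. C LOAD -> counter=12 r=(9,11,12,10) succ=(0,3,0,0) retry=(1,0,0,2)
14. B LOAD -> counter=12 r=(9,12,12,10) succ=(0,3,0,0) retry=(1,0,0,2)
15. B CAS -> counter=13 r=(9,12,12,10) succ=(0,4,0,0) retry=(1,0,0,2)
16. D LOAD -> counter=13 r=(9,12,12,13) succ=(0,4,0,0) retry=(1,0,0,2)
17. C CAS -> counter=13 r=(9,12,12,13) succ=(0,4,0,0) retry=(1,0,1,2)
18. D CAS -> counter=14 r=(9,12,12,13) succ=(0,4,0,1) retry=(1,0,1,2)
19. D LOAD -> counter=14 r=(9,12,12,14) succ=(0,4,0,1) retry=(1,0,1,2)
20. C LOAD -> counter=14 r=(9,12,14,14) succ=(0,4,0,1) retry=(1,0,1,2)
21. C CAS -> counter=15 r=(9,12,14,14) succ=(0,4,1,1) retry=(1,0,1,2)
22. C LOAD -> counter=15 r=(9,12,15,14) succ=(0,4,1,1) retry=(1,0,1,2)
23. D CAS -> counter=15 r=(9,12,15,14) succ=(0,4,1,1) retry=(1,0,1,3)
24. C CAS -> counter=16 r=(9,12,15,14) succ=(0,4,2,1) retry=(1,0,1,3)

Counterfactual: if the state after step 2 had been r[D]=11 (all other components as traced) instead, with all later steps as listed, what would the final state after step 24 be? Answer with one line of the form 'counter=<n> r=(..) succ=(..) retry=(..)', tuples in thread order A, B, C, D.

counter=16 r=(9,12,15,14) succ=(0,4,2,1) retry=(1,0,1,3)

state after step 2 := counter=9 r=(0,9,0,11) succ=(0,0,0,0) retry=(0,0,0,0)
3. A LOAD -> counter=9 r=(9,9,0,11) succ=(0,0,0,0) retry=(0,0,0,0)
4. B CAS -> counter=10 r=(9,9,0,11) succ=(0,1,0,0) retry=(0,0,0,0)
5. D CAS -> counter=10 r=(9,9,0,11) succ=(0,1,0,0) retry=(0,0,0,1)
6. B LOAD -> counter=10 r=(9,10,0,11) succ=(0,1,0,0) retry=(0,0,0,1)
7. A CAS -> counter=10 r=(9,10,0,11) succ=(0,1,0,0) retry=(1,0,0,1)
8. D LOAD -> counter=10 r=(9,10,0,10) succ=(0,1,0,0) retry=(1,0,0,1)
9. B CAS -> counter=11 r=(9,10,0,10) succ=(0,2,0,0) retry=(1,0,0,1)
10. B LOAD -> counter=11 r=(9,11,0,10) succ=(0,2,0,0) retry=(1,0,0,1)
11. D CAS -> counter=11 r=(9,11,0,10) succ=(0,2,0,0) retry=(1,0,0,2)
12. B CAS -> counter=12 r=(9,11,0,10) succ=(0,3,0,0) retry=(1,0,0,2)
13. C LOAD -> counter=12 r=(9,11,12,10) succ=(0,3,0,0) retry=(1,0,0,2)
14. B LOAD -> counter=12 r=(9,12,12,10) succ=(0,3,0,0) retry=(1,0,0,2)
15. B CAS -> counter=13 r=(9,12,12,10) succ=(0,4,0,0) retry=(1,0,0,2)
16. D LOAD -> counter=13 r=(9,12,12,13) succ=(0,4,0,0) retry=(1,0,0,2)
17. C CAS -> counter=13 r=(9,12,12,13) succ=(0,4,0,0) retry=(1,0,1,2)
18. D CAS -> counter=14 r=(9,12,12,13) succ=(0,4,0,1) retry=(1,0,1,2)
19. D LOAD -> counter=14 r=(9,12,12,14) succ=(0,4,0,1) retry=(1,0,1,2)
20. C LOAD -> counter=14 r=(9,12,14,14) succ=(0,4,0,1) retry=(1,0,1,2)
21. C CAS -> counter=15 r=(9,12,14,14) succ=(0,4,1,1) retry=(1,0,1,2)
22. C LOAD -> counter=15 r=(9,12,15,14) succ=(0,4,1,1) retry=(1,0,1,2)
23. D CAS -> counter=15 r=(9,12,15,14) succ=(0,4,1,1) retry=(1,0,1,3)
24. C CAS -> counter=16 r=(9,12,15,14) succ=(0,4,2,1) retry=(1,0,1,3)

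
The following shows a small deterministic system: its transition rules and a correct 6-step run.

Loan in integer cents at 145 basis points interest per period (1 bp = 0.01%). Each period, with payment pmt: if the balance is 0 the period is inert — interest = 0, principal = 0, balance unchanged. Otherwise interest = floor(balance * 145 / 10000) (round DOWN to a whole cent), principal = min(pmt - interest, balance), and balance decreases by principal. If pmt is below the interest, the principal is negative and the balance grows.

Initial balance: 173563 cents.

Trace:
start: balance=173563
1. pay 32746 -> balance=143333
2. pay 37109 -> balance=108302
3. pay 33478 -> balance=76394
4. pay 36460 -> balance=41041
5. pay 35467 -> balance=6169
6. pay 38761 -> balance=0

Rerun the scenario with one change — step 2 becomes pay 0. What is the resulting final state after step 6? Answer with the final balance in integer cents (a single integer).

6805

(re-executing from step 2 with the substitution; state before step 2: balance=143333)
2. pay 0 -> balance=145411
3. pay 33478 -> balance=114041
4. pay 36460 -> balance=79234
5. pay 35467 -> balance=44915
6. pay 38761 -> balance=6805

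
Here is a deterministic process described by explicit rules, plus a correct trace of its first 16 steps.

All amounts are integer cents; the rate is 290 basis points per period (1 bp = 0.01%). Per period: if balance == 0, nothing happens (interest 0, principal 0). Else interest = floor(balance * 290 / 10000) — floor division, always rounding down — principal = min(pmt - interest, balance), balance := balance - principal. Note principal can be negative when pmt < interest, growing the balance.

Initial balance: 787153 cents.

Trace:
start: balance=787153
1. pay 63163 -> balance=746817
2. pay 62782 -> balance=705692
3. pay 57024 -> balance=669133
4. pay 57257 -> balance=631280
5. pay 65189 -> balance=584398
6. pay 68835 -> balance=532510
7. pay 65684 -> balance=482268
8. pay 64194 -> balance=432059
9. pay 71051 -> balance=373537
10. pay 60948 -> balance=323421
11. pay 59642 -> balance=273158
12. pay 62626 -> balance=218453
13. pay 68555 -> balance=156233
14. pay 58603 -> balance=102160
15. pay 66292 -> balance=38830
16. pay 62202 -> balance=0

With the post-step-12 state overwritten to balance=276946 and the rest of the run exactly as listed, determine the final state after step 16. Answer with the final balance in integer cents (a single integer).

43333

state after step 12 := balance=276946
13. pay 68555 -> balance=216422
14. pay 58603 -> balance=164095
15. pay 66292 -> balance=102561
16. pay 62202 -> balance=43333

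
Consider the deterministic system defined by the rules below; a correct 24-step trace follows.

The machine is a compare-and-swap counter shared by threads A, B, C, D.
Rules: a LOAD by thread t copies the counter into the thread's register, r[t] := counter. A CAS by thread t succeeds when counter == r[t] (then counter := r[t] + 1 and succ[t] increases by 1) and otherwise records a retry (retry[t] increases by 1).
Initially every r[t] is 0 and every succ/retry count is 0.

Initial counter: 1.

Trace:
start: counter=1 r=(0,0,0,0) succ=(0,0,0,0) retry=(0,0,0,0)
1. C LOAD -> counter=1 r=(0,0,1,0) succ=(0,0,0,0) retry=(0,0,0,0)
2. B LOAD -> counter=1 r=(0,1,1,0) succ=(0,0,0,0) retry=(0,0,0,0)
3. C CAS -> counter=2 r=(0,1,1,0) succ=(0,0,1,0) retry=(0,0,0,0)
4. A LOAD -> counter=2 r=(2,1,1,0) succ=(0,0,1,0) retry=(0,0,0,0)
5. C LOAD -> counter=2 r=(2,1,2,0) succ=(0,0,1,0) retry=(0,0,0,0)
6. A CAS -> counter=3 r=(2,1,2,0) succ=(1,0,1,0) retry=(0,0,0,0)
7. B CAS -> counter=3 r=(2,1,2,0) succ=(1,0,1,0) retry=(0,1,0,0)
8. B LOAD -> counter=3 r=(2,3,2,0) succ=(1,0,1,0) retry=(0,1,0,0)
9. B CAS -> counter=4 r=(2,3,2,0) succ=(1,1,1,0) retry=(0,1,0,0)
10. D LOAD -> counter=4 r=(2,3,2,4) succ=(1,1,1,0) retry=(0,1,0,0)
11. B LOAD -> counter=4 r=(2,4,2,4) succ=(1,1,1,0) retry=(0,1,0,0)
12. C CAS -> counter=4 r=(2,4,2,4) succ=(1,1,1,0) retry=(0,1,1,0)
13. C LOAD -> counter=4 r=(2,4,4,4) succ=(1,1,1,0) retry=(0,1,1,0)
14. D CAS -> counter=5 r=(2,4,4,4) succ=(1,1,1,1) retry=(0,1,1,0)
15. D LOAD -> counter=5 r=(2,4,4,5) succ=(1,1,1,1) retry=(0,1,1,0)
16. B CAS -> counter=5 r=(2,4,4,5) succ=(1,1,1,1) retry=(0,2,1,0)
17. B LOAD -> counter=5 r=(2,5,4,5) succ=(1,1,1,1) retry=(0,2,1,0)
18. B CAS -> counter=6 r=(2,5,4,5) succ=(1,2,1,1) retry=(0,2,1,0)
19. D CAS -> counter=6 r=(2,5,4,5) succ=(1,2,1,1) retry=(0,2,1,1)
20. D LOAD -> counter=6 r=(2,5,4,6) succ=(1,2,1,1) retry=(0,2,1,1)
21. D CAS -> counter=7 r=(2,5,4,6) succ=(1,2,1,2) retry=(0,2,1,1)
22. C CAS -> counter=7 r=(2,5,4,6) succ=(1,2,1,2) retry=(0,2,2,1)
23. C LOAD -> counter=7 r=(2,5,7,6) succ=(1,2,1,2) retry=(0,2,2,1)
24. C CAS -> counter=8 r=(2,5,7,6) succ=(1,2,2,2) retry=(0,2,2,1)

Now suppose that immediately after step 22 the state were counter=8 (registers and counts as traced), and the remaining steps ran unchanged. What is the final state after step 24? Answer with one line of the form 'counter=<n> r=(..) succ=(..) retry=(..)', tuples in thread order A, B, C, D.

state after step 22 := counter=8 r=(2,5,4,6) succ=(1,2,1,2) retry=(0,2,2,1)
23. C LOAD -> counter=8 r=(2,5,8,6) succ=(1,2,1,2) retry=(0,2,2,1)
24. C CAS -> counter=9 r=(2,5,8,6) succ=(1,2,2,2) retry=(0,2,2,1)

counter=9 r=(2,5,8,6) succ=(1,2,2,2) retry=(0,2,2,1)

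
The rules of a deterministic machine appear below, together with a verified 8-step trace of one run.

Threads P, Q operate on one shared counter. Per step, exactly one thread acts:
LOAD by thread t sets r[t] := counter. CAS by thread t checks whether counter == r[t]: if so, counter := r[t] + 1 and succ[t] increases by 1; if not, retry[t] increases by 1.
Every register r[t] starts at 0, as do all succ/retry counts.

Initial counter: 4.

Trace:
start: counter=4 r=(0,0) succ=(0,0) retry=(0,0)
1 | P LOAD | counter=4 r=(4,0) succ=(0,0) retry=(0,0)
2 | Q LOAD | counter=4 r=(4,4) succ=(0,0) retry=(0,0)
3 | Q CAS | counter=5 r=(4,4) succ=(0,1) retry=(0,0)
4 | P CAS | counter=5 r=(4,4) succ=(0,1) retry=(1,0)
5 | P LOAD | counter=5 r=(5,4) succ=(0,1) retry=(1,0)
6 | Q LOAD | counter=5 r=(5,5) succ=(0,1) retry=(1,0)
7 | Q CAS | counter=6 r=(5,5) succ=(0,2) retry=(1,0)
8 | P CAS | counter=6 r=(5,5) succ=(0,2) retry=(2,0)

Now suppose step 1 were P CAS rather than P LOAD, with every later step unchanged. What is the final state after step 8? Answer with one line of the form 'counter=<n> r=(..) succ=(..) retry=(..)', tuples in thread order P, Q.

(re-executing from step 1 with the substitution; state before step 1: counter=4 r=(0,0) succ=(0,0) retry=(0,0))
1 | P CAS | counter=4 r=(0,0) succ=(0,0) retry=(1,0)
2 | Q LOAD | counter=4 r=(0,4) succ=(0,0) retry=(1,0)
3 | Q CAS | counter=5 r=(0,4) succ=(0,1) retry=(1,0)
4 | P CAS | counter=5 r=(0,4) succ=(0,1) retry=(2,0)
5 | P LOAD | counter=5 r=(5,4) succ=(0,1) retry=(2,0)
6 | Q LOAD | counter=5 r=(5,5) succ=(0,1) retry=(2,0)
7 | Q CAS | counter=6 r=(5,5) succ=(0,2) retry=(2,0)
8 | P CAS | counter=6 r=(5,5) succ=(0,2) retry=(3,0)

counter=6 r=(5,5) succ=(0,2) retry=(3,0)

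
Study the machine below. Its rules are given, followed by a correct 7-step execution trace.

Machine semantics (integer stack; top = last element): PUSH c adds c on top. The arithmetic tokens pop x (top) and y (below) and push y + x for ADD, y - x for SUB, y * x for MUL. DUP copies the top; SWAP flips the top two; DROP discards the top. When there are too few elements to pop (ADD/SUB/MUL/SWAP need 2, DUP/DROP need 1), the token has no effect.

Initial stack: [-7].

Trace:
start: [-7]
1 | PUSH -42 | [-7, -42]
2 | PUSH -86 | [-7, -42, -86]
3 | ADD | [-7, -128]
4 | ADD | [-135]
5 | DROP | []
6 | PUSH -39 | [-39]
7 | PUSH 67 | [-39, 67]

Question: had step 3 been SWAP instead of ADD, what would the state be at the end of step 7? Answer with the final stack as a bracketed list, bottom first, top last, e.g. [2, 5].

(re-executing from step 3 with the substitution; state before step 3: [-7, -42, -86])
3 | SWAP | [-7, -86, -42]
4 | ADD | [-7, -128]
5 | DROP | [-7]
6 | PUSH -39 | [-7, -39]
7 | PUSH 67 | [-7, -39, 67]

[-7, -39, 67]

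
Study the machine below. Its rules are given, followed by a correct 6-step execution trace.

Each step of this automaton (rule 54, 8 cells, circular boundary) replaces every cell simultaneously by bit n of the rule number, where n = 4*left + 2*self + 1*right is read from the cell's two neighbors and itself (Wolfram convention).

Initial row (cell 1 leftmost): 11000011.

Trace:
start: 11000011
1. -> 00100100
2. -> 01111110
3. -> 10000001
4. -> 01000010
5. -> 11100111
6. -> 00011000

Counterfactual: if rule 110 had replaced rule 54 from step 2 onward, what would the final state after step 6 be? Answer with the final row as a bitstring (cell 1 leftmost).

(re-executing steps 2..6 under rule 110; state before step 2: 00100100)
2. -> 01101100
3. -> 11111100
4. -> 10000101
5. -> 10001111
6. -> 10011000

10011000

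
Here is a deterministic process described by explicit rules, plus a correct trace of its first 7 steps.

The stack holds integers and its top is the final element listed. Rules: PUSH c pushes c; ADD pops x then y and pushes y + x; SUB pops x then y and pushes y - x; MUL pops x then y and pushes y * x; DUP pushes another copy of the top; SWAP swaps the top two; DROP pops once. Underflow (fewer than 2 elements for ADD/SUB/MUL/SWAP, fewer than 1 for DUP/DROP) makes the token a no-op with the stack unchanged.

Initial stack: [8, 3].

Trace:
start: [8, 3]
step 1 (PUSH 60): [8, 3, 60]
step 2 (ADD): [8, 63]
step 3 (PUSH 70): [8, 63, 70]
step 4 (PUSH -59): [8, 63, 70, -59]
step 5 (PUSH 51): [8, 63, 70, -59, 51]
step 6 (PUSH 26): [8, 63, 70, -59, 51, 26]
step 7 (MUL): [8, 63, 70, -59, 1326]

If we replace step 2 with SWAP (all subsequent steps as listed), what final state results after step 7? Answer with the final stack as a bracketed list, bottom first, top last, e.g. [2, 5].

[8, 60, 3, 70, -59, 1326]

(re-executing from step 2 with the substitution; state before step 2: [8, 3, 60])
step 2 (SWAP): [8, 60, 3]
step 3 (PUSH 70): [8, 60, 3, 70]
step 4 (PUSH -59): [8, 60, 3, 70, -59]
step 5 (PUSH 51): [8, 60, 3, 70, -59, 51]
step 6 (PUSH 26): [8, 60, 3, 70, -59, 51, 26]
step 7 (MUL): [8, 60, 3, 70, -59, 1326]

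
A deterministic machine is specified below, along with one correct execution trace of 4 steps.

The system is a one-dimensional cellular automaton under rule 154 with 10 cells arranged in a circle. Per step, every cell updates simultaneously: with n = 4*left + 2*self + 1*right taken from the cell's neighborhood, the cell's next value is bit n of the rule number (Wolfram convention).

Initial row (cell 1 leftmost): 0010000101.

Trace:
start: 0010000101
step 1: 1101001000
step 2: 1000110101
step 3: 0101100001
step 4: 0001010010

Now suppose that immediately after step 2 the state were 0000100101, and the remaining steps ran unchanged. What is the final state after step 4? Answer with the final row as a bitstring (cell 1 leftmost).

0110010101

state after step 2 := 0000100101
step 3: 1001011000
step 4: 0110010101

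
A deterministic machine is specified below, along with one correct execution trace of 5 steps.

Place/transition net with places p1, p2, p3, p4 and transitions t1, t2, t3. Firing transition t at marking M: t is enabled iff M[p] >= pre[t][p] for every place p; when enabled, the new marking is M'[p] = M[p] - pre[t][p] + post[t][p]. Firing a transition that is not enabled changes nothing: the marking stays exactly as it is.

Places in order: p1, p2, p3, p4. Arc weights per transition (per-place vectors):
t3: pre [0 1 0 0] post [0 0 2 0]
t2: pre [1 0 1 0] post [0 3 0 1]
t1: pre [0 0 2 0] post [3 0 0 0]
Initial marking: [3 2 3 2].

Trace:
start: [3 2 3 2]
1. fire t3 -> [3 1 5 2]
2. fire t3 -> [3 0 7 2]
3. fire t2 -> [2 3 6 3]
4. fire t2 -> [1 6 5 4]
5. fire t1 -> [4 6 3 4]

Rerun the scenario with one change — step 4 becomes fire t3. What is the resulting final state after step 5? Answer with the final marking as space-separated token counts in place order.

5 2 6 3

(re-executing from step 4 with the substitution; state before step 4: [2 3 6 3])
4. fire t3 -> [2 2 8 3]
5. fire t1 -> [5 2 6 3]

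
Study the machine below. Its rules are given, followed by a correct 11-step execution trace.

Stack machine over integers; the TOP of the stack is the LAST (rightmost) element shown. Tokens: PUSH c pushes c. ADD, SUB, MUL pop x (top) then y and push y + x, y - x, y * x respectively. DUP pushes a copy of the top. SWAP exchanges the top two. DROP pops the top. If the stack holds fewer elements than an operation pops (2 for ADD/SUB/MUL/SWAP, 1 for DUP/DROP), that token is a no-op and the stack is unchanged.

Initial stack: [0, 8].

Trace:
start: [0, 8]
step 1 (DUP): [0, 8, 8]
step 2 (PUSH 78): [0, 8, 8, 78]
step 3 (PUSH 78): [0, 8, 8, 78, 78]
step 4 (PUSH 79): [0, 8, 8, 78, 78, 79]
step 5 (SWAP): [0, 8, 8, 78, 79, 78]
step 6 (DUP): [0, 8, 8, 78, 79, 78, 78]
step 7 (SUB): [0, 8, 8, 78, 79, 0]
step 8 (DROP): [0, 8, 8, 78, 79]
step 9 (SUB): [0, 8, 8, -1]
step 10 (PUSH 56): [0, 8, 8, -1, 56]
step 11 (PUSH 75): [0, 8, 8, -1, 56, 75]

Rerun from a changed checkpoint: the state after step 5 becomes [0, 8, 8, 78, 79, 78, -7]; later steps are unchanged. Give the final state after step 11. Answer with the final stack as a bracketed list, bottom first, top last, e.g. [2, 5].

[0, 8, 8, 78, 1, 56, 75]

state after step 5 := [0, 8, 8, 78, 79, 78, -7]
step 6 (DUP): [0, 8, 8, 78, 79, 78, -7, -7]
step 7 (SUB): [0, 8, 8, 78, 79, 78, 0]
step 8 (DROP): [0, 8, 8, 78, 79, 78]
step 9 (SUB): [0, 8, 8, 78, 1]
step 10 (PUSH 56): [0, 8, 8, 78, 1, 56]
step 11 (PUSH 75): [0, 8, 8, 78, 1, 56, 75]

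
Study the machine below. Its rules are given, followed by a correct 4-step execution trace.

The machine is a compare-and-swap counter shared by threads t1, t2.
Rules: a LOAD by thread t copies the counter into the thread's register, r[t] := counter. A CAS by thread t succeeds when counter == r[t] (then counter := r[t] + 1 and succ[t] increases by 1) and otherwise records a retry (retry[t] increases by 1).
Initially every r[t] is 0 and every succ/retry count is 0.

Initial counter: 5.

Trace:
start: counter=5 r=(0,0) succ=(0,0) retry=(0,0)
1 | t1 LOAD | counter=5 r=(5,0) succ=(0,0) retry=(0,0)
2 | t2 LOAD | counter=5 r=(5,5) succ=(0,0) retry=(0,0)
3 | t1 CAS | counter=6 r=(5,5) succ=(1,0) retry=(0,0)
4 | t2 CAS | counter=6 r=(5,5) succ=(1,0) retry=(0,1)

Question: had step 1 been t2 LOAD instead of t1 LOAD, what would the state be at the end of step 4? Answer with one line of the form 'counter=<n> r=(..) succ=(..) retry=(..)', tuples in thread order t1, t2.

(re-executing from step 1 with the substitution; state before step 1: counter=5 r=(0,0) succ=(0,0) retry=(0,0))
1 | t2 LOAD | counter=5 r=(0,5) succ=(0,0) retry=(0,0)
2 | t2 LOAD | counter=5 r=(0,5) succ=(0,0) retry=(0,0)
3 | t1 CAS | counter=5 r=(0,5) succ=(0,0) retry=(1,0)
4 | t2 CAS | counter=6 r=(0,5) succ=(0,1) retry=(1,0)

counter=6 r=(0,5) succ=(0,1) retry=(1,0)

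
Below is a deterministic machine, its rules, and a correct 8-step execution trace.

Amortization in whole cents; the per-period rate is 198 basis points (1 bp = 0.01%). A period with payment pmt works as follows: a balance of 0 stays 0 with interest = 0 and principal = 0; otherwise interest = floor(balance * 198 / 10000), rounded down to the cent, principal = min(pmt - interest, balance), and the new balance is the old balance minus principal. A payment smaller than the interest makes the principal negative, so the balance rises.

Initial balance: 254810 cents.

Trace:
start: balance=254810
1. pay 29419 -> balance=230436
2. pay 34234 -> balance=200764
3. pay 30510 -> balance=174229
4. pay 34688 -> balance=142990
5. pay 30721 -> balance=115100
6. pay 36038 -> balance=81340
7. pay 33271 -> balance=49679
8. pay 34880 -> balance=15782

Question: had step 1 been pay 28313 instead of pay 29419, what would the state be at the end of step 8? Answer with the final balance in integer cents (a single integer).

17051

(re-executing from step 1 with the substitution; state before step 1: balance=254810)
1. pay 28313 -> balance=231542
2. pay 34234 -> balance=201892
3. pay 30510 -> balance=175379
4. pay 34688 -> balance=144163
5. pay 30721 -> balance=116296
6. pay 36038 -> balance=82560
7. pay 33271 -> balance=50923
8. pay 34880 -> balance=17051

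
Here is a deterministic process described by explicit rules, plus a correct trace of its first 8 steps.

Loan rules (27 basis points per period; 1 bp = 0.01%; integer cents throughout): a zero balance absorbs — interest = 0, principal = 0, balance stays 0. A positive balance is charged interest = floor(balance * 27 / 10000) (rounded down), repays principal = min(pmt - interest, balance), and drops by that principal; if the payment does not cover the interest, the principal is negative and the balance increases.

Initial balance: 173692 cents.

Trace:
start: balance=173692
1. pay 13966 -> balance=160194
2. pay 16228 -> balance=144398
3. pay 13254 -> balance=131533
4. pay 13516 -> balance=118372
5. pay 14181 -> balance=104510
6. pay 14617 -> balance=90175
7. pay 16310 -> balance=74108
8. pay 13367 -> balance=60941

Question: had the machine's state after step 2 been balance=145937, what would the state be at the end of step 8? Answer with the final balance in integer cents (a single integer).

state after step 2 := balance=145937
3. pay 13254 -> balance=133077
4. pay 13516 -> balance=119920
5. pay 14181 -> balance=106062
6. pay 14617 -> balance=91731
7. pay 16310 -> balance=75668
8. pay 13367 -> balance=62505

62505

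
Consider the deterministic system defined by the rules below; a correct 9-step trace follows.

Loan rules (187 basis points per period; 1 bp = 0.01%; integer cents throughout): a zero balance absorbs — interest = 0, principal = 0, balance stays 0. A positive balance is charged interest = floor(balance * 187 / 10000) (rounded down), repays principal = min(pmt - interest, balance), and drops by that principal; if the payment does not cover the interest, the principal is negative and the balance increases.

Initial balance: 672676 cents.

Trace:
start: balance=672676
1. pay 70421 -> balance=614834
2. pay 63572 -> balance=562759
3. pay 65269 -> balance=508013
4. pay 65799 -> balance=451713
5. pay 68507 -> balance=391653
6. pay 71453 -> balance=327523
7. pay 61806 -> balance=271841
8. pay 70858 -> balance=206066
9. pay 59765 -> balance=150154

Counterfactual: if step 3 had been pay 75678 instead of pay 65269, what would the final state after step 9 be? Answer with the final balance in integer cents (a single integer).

138520

(re-executing from step 3 with the substitution; state before step 3: balance=562759)
3. pay 75678 -> balance=497604
4. pay 65799 -> balance=441110
5. pay 68507 -> balance=380851
6. pay 71453 -> balance=316519
7. pay 61806 -> balance=260631
8. pay 70858 -> balance=194646
9. pay 59765 -> balance=138520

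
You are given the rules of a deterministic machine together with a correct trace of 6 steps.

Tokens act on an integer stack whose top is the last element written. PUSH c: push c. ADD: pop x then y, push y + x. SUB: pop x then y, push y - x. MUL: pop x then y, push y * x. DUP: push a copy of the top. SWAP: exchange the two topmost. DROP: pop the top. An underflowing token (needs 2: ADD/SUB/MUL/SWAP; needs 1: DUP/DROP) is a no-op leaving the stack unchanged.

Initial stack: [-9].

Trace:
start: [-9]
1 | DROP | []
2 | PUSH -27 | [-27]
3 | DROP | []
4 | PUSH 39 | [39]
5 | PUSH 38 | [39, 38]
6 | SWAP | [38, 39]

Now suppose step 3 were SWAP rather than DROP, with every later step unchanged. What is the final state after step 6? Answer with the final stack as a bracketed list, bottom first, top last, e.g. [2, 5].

(re-executing from step 3 with the substitution; state before step 3: [-27])
3 | SWAP | [-27]
4 | PUSH 39 | [-27, 39]
5 | PUSH 38 | [-27, 39, 38]
6 | SWAP | [-27, 38, 39]

[-27, 38, 39]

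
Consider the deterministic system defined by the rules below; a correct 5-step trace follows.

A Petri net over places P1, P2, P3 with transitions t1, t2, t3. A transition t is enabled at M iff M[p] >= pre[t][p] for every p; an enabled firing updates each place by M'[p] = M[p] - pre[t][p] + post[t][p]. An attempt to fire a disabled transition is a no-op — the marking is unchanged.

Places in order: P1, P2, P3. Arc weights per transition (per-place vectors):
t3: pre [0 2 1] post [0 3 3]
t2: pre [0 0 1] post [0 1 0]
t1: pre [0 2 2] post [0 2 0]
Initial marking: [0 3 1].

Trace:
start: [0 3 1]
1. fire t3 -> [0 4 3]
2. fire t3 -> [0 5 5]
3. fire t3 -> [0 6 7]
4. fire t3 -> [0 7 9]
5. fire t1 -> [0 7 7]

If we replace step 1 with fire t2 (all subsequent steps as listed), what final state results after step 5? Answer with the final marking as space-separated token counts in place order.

0 4 0

(re-executing from step 1 with the substitution; state before step 1: [0 3 1])
1. fire t2 -> [0 4 0]
2. fire t3 -> [0 4 0]
3. fire t3 -> [0 4 0]
4. fire t3 -> [0 4 0]
5. fire t1 -> [0 4 0]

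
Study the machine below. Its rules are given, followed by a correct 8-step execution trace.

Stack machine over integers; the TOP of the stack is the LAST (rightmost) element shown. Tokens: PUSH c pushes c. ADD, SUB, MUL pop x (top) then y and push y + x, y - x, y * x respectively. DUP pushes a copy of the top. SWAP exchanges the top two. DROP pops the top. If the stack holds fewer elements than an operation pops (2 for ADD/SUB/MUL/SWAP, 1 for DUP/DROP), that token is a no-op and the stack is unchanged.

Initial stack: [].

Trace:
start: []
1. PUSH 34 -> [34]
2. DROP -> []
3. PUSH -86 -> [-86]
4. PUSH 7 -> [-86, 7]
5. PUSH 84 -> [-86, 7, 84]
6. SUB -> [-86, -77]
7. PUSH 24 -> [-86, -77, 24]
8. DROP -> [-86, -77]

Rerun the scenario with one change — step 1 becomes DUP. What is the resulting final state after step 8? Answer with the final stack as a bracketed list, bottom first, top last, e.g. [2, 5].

(re-executing from step 1 with the substitution; state before step 1: [])
1. DUP -> []
2. DROP -> []
3. PUSH -86 -> [-86]
4. PUSH 7 -> [-86, 7]
5. PUSH 84 -> [-86, 7, 84]
6. SUB -> [-86, -77]
7. PUSH 24 -> [-86, -77, 24]
8. DROP -> [-86, -77]

[-86, -77]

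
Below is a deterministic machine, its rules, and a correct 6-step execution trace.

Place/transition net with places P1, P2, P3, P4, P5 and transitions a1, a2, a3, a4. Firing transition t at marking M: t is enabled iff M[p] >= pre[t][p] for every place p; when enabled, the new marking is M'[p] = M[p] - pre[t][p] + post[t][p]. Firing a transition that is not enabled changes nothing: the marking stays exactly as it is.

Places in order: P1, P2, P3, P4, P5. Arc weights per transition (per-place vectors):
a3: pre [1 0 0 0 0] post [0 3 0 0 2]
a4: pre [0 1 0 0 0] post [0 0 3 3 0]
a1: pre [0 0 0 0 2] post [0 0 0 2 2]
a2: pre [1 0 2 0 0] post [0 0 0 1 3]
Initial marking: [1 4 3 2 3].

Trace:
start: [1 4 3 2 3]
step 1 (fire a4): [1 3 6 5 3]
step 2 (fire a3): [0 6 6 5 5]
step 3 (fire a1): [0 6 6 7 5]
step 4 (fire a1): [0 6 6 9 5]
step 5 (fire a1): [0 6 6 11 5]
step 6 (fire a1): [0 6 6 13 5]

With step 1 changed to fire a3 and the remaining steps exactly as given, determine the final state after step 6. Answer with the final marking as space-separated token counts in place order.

(re-executing from step 1 with the substitution; state before step 1: [1 4 3 2 3])
step 1 (fire a3): [0 7 3 2 5]
step 2 (fire a3): [0 7 3 2 5]
step 3 (fire a1): [0 7 3 4 5]
step 4 (fire a1): [0 7 3 6 5]
step 5 (fire a1): [0 7 3 8 5]
step 6 (fire a1): [0 7 3 10 5]

0 7 3 10 5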